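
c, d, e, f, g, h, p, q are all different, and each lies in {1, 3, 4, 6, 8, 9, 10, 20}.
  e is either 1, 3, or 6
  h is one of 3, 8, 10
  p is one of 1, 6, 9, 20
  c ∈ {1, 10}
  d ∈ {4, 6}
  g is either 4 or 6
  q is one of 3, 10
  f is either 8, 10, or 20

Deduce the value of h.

8

Among the 8 variables, 9 fits only p (and all 8 values in {1, 3, 4, 6, 8, 9, 10, 20} must be used), so p = 9.
The 7 still-open variables draw from only 7 values {1, 3, 4, 6, 8, 10, 20}, so each is used; only f can be 20, hence f = 20.
The 6 still-open variables draw from only 6 values {1, 3, 4, 6, 8, 10}, so each is used; only h can be 8, hence h = 8.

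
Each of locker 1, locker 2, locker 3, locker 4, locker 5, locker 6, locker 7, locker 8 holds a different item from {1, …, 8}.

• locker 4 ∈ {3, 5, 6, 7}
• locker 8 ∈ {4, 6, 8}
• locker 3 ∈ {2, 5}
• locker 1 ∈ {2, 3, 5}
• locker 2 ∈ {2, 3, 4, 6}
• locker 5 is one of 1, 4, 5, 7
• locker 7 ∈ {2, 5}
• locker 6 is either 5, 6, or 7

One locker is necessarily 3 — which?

locker 1

The 8 variables draw from only 8 values {1, 2, 3, 4, 5, 6, 7, 8}, so each is used; only locker 5 can be 1, hence locker 5 = 1.
Among the 7 still-open variables, 8 fits only locker 8 (and all 7 values in {2, 3, 4, 5, 6, 7, 8} must be used), so locker 8 = 8.
The 6 still-open variables together cover exactly {2, 3, 4, 5, 6, 7} — 6 values for 6 variables — and 4 appears only in locker 2's list, so locker 2 = 4.
The 2 variables locker 3 and locker 7 are confined to {2, 5}, which locks those values in; drop them from locker 1, locker 4, locker 6.
So 3 goes to locker 1.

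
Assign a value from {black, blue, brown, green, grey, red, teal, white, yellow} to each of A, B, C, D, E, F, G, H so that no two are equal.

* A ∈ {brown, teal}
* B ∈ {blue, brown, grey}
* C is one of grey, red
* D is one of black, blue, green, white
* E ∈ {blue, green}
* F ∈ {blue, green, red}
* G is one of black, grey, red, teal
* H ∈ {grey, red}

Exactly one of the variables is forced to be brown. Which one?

B

The 8 variables together cover exactly {black, blue, brown, green, grey, red, teal, white} — 8 values for 8 variables — and white appears only in D's list, so D = white.
The 7 still-open variables draw from only 7 values {black, blue, brown, green, grey, red, teal}, so each is used; only G can be black, hence G = black.
Among the 6 still-open variables, teal fits only A (and all 6 values in {blue, brown, green, grey, red, teal} must be used), so A = teal.
The 5 still-open variables draw from only 5 values {blue, brown, green, grey, red}, so each is used; only B can be brown, hence B = brown.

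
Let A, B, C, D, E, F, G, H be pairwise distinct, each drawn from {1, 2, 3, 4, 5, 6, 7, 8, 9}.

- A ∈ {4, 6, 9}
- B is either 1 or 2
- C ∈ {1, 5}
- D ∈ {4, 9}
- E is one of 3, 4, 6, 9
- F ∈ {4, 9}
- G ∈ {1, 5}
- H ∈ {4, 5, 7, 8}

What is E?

3

The 2 variables C and G are confined to {1, 5}, which locks those values in; drop them from B, H.
B's domain is down to {2}, so B = 2.
D and F share exactly the 2 values {4, 9}; by pigeonhole those values go to them, so strike 4, 9 from A, E, H.
A must be 6 (only option left). So E can't be 6.
So E = 3.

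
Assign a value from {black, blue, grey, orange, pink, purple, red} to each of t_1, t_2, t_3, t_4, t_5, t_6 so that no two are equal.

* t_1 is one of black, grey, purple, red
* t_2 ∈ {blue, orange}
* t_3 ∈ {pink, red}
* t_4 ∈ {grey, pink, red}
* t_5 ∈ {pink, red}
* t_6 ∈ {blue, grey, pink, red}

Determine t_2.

The 2 variables t_3 and t_5 are confined to {pink, red}, which locks those values in; drop them from t_1, t_4, t_6.
t_4 has just one choice, so t_4 = grey. Strike grey from t_1, t_6.
t_6 must be blue (only option left). Strike blue from t_2.
So t_2 = orange.

orange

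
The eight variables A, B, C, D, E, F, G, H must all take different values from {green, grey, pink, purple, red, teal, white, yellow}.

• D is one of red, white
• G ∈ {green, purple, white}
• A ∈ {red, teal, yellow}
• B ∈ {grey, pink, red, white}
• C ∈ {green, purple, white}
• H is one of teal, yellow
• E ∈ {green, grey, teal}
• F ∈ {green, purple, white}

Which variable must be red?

D

The 8 variables together cover exactly {green, grey, pink, purple, red, teal, white, yellow} — 8 values for 8 variables — and pink appears only in B's list, so B = pink.
The 7 still-open variables together cover exactly {green, grey, purple, red, teal, white, yellow} — 7 values for 7 variables — and grey appears only in E's list, so E = grey.
The 3 variables C, F, G are confined to {green, purple, white}, which locks those values in; drop them from D.
So red goes to D.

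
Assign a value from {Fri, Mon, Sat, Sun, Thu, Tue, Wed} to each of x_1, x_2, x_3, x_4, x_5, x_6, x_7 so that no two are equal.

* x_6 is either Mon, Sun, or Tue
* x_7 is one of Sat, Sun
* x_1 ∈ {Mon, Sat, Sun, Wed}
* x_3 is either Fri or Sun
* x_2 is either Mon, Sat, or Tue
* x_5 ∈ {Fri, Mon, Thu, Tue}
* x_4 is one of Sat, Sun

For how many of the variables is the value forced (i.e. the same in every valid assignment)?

Among the 7 variables, Thu fits only x_5 (and all 7 values in {Fri, Mon, Sat, Sun, Thu, Tue, Wed} must be used), so x_5 = Thu.
Among the 6 still-open variables, Fri fits only x_3 (and all 6 values in {Fri, Mon, Sat, Sun, Tue, Wed} must be used), so x_3 = Fri.
The 5 still-open variables draw from only 5 values {Mon, Sat, Sun, Tue, Wed}, so each is used; only x_1 can be Wed, hence x_1 = Wed.
x_4 and x_7 share exactly the 2 values {Sat, Sun}; by pigeonhole those values go to them, so strike Sat, Sun from x_2, x_6.
Determined: x_1=Wed, x_3=Fri, x_5=Thu. The other variables each still have more than one consistent value. That makes 3.

3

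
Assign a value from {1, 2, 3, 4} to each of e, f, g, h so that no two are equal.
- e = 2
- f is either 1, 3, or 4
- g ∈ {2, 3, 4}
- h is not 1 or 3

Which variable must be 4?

e must be 2 (only option left). Eliminate 2 elsewhere: g, h.
So 4 goes to h.

h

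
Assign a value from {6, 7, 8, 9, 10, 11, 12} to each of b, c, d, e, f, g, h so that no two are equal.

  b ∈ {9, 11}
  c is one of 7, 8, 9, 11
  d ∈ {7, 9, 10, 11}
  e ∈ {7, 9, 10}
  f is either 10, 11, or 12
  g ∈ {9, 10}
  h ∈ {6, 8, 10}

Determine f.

12

Among the 7 variables, 6 fits only h (and all 7 values in {6, 7, 8, 9, 10, 11, 12} must be used), so h = 6.
Among the 6 still-open variables, 8 fits only c (and all 6 values in {7, 8, 9, 10, 11, 12} must be used), so c = 8.
Among the 5 still-open variables, 12 fits only f (and all 5 values in {7, 9, 10, 11, 12} must be used), so f = 12.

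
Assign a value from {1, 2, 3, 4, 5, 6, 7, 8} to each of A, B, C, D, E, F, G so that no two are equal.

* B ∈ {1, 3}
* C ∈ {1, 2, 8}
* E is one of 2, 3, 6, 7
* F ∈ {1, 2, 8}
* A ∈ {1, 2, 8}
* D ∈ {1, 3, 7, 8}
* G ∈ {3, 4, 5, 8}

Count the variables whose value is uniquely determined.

3

The 3 variables A, C, F are confined to {1, 2, 8}, which locks those values in; drop them from B, D, E, G.
B's domain is down to {3}, so B = 3. Eliminate 3 elsewhere: D, E, G.
D's domain is down to {7}, so D = 7. So E can't be 7.
That leaves E = 6.
Determined: B=3, D=7, E=6. The other variables each still have more than one consistent value. That makes 3.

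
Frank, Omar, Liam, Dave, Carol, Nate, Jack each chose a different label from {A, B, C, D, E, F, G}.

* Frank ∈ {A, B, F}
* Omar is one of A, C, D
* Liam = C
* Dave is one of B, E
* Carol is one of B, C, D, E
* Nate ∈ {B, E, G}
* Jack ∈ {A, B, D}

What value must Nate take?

G

Liam's domain is down to {C}, so Liam = C. Eliminate C elsewhere: Omar, Carol.
The 6 still-open variables together cover exactly {A, B, D, E, F, G} — 6 values for 6 variables — and F appears only in Frank's list, so Frank = F.
The 5 still-open variables together cover exactly {A, B, D, E, G} — 5 values for 5 variables — and G appears only in Nate's list, so Nate = G.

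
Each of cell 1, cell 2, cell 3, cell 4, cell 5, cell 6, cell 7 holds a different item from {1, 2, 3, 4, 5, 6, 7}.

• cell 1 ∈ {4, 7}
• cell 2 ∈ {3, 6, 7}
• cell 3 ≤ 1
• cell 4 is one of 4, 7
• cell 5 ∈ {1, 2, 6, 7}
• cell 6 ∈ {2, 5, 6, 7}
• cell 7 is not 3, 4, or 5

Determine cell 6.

5

cell 3 must be 1 (only option left). Eliminate 1 elsewhere: cell 5, cell 7.
The 6 still-open variables together cover exactly {2, 3, 4, 5, 6, 7} — 6 values for 6 variables — and 3 appears only in cell 2's list, so cell 2 = 3.
The 5 still-open variables together cover exactly {2, 4, 5, 6, 7} — 5 values for 5 variables — and 5 appears only in cell 6's list, so cell 6 = 5.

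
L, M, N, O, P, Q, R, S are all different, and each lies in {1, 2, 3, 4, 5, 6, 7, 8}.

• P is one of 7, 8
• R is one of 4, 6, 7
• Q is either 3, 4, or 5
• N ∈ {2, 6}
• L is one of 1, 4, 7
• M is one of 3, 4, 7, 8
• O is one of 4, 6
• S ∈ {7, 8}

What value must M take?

3

Among the 8 variables, 1 fits only L (and all 8 values in {1, 2, 3, 4, 5, 6, 7, 8} must be used), so L = 1.
The 7 still-open variables together cover exactly {2, 3, 4, 5, 6, 7, 8} — 7 values for 7 variables — and 2 appears only in N's list, so N = 2.
The 6 still-open variables draw from only 6 values {3, 4, 5, 6, 7, 8}, so each is used; only Q can be 5, hence Q = 5.
Among the 5 still-open variables, 3 fits only M (and all 5 values in {3, 4, 6, 7, 8} must be used), so M = 3.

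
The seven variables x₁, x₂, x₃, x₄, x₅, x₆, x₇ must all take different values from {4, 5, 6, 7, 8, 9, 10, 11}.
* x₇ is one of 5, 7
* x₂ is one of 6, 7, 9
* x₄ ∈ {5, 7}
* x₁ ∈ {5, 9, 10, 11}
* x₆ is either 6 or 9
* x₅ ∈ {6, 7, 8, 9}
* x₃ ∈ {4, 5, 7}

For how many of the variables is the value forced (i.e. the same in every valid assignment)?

2

x₄ and x₇ share exactly the 2 values {5, 7}; by pigeonhole those values go to them, so strike 5, 7 from x₁, x₂, x₃, x₅.
x₃ has just one choice, so x₃ = 4.
The 2 variables x₂ and x₆ are confined to {6, 9}, which locks those values in; drop them from x₁, x₅.
x₅'s domain is down to {8}, so x₅ = 8.
Determined: x₃=4, x₅=8. The other variables each still have more than one consistent value. That makes 2.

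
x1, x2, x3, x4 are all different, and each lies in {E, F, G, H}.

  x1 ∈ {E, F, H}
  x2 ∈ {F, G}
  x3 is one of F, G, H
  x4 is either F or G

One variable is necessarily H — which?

Among the 4 variables, E fits only x1 (and all 4 values in {E, F, G, H} must be used), so x1 = E.
The 3 still-open variables draw from only 3 values {F, G, H}, so each is used; only x3 can be H, hence x3 = H.

x3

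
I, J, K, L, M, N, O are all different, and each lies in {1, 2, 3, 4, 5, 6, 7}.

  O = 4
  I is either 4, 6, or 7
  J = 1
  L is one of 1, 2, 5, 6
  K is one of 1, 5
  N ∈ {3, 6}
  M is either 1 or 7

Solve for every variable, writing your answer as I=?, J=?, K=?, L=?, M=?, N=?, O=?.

J has just one choice, so J = 1. So K, L, M can't be 1.
K's domain is down to {5}, so K = 5. Remove 5 from L.
M has just one choice, so M = 7. Strike 7 from I.
O's domain is down to {4}, so O = 4. So I can't be 4.
I has just one choice, so I = 6. Strike 6 from L, N.
That leaves L = 2.
N must be 3 (only option left).

I=6, J=1, K=5, L=2, M=7, N=3, O=4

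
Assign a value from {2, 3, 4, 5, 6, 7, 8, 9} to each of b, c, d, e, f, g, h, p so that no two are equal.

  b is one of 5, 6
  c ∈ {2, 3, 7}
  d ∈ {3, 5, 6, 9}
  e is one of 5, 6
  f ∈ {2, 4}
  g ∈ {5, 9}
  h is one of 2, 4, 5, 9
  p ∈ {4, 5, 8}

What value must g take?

9

The 8 variables draw from only 8 values {2, 3, 4, 5, 6, 7, 8, 9}, so each is used; only c can be 7, hence c = 7.
The 7 still-open variables together cover exactly {2, 3, 4, 5, 6, 8, 9} — 7 values for 7 variables — and 3 appears only in d's list, so d = 3.
The 6 still-open variables together cover exactly {2, 4, 5, 6, 8, 9} — 6 values for 6 variables — and 8 appears only in p's list, so p = 8.
b and e between them cover only {5, 6} — a naked pair. Remove those values from g, h.
So g = 9.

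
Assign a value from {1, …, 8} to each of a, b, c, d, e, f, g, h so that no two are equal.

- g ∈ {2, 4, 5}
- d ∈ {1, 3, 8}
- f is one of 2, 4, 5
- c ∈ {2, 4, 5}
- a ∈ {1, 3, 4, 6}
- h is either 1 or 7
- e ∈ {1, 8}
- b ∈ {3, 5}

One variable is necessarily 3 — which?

The 8 variables draw from only 8 values {1, 2, 3, 4, 5, 6, 7, 8}, so each is used; only a can be 6, hence a = 6.
The 7 still-open variables draw from only 7 values {1, 2, 3, 4, 5, 7, 8}, so each is used; only h can be 7, hence h = 7.
c, f, g share exactly the 3 values {2, 4, 5}; by pigeonhole those values go to them, so strike 2, 4, 5 from b.

b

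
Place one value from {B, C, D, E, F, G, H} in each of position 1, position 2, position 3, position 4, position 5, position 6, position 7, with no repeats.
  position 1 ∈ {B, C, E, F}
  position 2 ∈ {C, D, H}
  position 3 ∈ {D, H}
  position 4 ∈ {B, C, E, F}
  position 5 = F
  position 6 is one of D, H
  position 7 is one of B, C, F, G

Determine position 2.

C

position 5's domain is down to {F}, so position 5 = F. Eliminate F elsewhere: position 1, position 4, position 7.
The 6 still-open variables draw from only 6 values {B, C, D, E, G, H}, so each is used; only position 7 can be G, hence position 7 = G.
The 2 variables position 3 and position 6 are confined to {D, H}, which locks those values in; drop them from position 2.
So position 2 = C.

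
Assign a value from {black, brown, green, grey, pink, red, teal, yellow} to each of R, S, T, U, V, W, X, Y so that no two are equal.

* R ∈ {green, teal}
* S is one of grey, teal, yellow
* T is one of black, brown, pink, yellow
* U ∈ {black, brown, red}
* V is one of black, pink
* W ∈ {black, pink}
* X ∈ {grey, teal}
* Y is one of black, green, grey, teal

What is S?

yellow

Among the 8 variables, red fits only U (and all 8 values in {black, brown, green, grey, pink, red, teal, yellow} must be used), so U = red.
The 7 still-open variables together cover exactly {black, brown, green, grey, pink, teal, yellow} — 7 values for 7 variables — and brown appears only in T's list, so T = brown.
The 6 still-open variables draw from only 6 values {black, green, grey, pink, teal, yellow}, so each is used; only S can be yellow, hence S = yellow.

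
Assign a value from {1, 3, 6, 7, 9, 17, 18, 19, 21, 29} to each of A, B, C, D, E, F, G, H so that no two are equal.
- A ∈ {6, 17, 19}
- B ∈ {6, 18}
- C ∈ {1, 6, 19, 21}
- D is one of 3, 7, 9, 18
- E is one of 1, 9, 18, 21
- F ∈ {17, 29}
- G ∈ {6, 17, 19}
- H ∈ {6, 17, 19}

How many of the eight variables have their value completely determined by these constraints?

The 3 variables A, G, H are confined to {6, 17, 19}, which locks those values in; drop them from B, C, F.
B has just one choice, so B = 18. Strike 18 from D, E.
That leaves F = 29.
Determined: B=18, F=29. The other variables each still have more than one consistent value. That makes 2.

2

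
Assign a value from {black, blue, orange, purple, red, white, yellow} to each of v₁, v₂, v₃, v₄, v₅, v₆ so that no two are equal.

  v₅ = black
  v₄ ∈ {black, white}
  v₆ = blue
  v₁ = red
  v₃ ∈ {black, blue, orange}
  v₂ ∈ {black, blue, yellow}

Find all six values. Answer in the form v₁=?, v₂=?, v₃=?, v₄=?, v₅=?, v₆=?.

v₁'s domain is down to {red}, so v₁ = red.
v₅'s domain is down to {black}, so v₅ = black. Remove black from v₂, v₃, v₄.
v₆'s domain is down to {blue}, so v₆ = blue. Eliminate blue elsewhere: v₂, v₃.
That leaves v₂ = yellow.
That leaves v₃ = orange.
v₄ has just one choice, so v₄ = white.

v₁=red, v₂=yellow, v₃=orange, v₄=white, v₅=black, v₆=blue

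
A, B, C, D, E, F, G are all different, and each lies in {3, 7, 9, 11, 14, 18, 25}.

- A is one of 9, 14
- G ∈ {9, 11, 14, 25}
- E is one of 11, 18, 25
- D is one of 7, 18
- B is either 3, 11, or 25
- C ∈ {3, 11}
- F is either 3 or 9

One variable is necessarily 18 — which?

E

Among the 7 variables, 7 fits only D (and all 7 values in {3, 7, 9, 11, 14, 18, 25} must be used), so D = 7.
The 6 still-open variables draw from only 6 values {3, 9, 11, 14, 18, 25}, so each is used; only E can be 18, hence E = 18.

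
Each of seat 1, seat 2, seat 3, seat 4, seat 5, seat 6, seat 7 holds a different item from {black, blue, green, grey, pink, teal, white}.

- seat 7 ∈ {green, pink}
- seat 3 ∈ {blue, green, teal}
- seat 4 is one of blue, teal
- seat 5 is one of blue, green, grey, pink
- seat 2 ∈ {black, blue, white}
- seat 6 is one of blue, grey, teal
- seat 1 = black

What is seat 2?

white

seat 1's domain is down to {black}, so seat 1 = black. Strike black from seat 2.
Among the 6 still-open variables, white fits only seat 2 (and all 6 values in {blue, green, grey, pink, teal, white} must be used), so seat 2 = white.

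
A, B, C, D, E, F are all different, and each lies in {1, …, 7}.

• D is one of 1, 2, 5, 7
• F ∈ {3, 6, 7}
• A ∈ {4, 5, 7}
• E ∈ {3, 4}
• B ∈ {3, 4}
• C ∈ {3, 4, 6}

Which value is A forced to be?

B and E between them cover only {3, 4} — a naked pair. Remove those values from A, C, F.
C has just one choice, so C = 6. Eliminate 6 elsewhere: F.
That leaves F = 7. Strike 7 from A, D.
So A = 5.

5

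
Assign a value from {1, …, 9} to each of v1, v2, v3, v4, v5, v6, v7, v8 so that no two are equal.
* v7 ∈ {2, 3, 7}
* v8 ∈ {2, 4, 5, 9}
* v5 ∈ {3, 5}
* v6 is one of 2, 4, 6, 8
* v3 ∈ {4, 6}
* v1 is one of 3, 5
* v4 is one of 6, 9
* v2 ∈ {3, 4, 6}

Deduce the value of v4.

The 8 variables draw from only 8 values {2, 3, 4, 5, 6, 7, 8, 9}, so each is used; only v7 can be 7, hence v7 = 7.
The 7 still-open variables together cover exactly {2, 3, 4, 5, 6, 8, 9} — 7 values for 7 variables — and 8 appears only in v6's list, so v6 = 8.
Among the 6 still-open variables, 2 fits only v8 (and all 6 values in {2, 3, 4, 5, 6, 9} must be used), so v8 = 2.
The 5 still-open variables together cover exactly {3, 4, 5, 6, 9} — 5 values for 5 variables — and 9 appears only in v4's list, so v4 = 9.

9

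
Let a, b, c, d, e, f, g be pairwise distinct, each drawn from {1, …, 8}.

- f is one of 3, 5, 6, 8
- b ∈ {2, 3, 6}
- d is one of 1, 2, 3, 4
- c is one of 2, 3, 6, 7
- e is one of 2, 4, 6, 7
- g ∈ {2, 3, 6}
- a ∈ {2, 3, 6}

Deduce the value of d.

1

a, b, g share exactly the 3 values {2, 3, 6}; by pigeonhole those values go to them, so strike 2, 3, 6 from c, d, e, f.
c has just one choice, so c = 7. Strike 7 from e.
e must be 4 (only option left). So d can't be 4.
So d = 1.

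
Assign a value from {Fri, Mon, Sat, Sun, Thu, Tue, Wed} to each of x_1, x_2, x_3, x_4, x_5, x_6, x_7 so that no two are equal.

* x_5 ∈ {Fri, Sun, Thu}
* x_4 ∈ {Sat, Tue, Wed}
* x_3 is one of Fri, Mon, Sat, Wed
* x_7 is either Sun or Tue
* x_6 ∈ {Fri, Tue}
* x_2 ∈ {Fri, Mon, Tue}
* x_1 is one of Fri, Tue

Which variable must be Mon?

x_2

Among the 7 variables, Thu fits only x_5 (and all 7 values in {Fri, Mon, Sat, Sun, Thu, Tue, Wed} must be used), so x_5 = Thu.
The 6 still-open variables together cover exactly {Fri, Mon, Sat, Sun, Tue, Wed} — 6 values for 6 variables — and Sun appears only in x_7's list, so x_7 = Sun.
The 2 variables x_1 and x_6 are confined to {Fri, Tue}, which locks those values in; drop them from x_2, x_3, x_4.
So Mon goes to x_2.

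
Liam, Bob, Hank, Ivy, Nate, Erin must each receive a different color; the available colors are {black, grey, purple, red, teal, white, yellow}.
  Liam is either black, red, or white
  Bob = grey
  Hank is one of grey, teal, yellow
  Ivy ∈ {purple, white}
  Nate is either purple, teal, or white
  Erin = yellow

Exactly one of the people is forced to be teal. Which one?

Hank

Bob's domain is down to {grey}, so Bob = grey. Eliminate grey elsewhere: Hank.
Erin has just one choice, so Erin = yellow. Eliminate yellow elsewhere: Hank.
So teal goes to Hank.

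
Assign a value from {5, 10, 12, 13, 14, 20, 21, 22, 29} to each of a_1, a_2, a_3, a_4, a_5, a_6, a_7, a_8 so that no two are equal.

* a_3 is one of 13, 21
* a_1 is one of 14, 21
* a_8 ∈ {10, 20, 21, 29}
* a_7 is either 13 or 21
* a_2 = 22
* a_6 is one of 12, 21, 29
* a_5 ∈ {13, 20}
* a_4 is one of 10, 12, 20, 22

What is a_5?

20

a_2 has just one choice, so a_2 = 22. Remove 22 from a_4.
The 7 still-open variables draw from only 7 values {10, 12, 13, 14, 20, 21, 29}, so each is used; only a_1 can be 14, hence a_1 = 14.
a_3 and a_7 share exactly the 2 values {13, 21}; by pigeonhole those values go to them, so strike 13, 21 from a_5, a_6, a_8.
So a_5 = 20.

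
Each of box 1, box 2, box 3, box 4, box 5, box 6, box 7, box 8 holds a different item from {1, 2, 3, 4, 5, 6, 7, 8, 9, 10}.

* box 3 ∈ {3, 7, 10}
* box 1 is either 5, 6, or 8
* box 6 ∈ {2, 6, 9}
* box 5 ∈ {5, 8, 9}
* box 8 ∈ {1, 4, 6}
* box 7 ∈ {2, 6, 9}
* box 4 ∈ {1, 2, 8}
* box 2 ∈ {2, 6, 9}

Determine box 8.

The 3 variables box 2, box 6, box 7 are confined to {2, 6, 9}, which locks those values in; drop them from box 1, box 4, box 5, box 8.
box 1 and box 5 share exactly the 2 values {5, 8}; by pigeonhole those values go to them, so strike 5, 8 from box 4.
box 4 must be 1 (only option left). Remove 1 from box 8.
So box 8 = 4.

4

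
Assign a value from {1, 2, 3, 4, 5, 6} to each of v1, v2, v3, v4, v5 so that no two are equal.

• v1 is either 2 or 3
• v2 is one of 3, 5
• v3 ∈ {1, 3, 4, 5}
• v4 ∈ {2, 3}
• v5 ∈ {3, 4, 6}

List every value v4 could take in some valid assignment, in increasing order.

The 2 variables v1 and v4 are confined to {2, 3}, which locks those values in; drop them from v2, v3, v5.
v2 has just one choice, so v2 = 5. Remove 5 from v3.
No further eliminations apply; v4 can still be any of 2, 3.

2, 3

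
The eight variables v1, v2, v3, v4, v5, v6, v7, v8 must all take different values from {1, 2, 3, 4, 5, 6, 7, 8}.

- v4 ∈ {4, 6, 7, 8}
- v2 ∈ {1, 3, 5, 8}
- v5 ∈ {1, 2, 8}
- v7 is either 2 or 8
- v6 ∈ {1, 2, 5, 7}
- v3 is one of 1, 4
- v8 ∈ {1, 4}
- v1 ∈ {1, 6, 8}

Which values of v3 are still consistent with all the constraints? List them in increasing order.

1, 4

Among the 8 variables, 3 fits only v2 (and all 8 values in {1, 2, 3, 4, 5, 6, 7, 8} must be used), so v2 = 3.
The 7 still-open variables together cover exactly {1, 2, 4, 5, 6, 7, 8} — 7 values for 7 variables — and 5 appears only in v6's list, so v6 = 5.
Among the 6 still-open variables, 7 fits only v4 (and all 6 values in {1, 2, 4, 6, 7, 8} must be used), so v4 = 7.
Among the 5 still-open variables, 6 fits only v1 (and all 5 values in {1, 2, 4, 6, 8} must be used), so v1 = 6.
The 2 variables v3 and v8 are confined to {1, 4}, which locks those values in; drop them from v5.
No further eliminations apply; v3 can still be any of 1, 4.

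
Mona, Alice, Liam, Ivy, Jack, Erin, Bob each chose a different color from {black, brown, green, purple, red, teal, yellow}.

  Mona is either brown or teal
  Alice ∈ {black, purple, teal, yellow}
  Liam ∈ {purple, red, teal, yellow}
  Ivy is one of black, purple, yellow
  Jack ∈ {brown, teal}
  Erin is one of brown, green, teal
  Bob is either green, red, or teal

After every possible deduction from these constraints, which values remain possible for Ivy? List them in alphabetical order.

black, purple, yellow

Mona and Jack share exactly the 2 values {brown, teal}; by pigeonhole those values go to them, so strike brown, teal from Alice, Liam, Erin, Bob.
Erin's domain is down to {green}, so Erin = green. Remove green from Bob.
Bob must be red (only option left). Remove red from Liam.
No further eliminations apply; Ivy can still be any of black, purple, yellow.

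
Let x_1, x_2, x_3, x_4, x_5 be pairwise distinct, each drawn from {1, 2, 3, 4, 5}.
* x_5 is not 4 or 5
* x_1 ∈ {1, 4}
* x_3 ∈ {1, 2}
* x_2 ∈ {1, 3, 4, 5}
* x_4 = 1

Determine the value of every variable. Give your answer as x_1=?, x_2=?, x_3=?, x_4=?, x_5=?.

x_1=4, x_2=5, x_3=2, x_4=1, x_5=3

x_4's domain is down to {1}, so x_4 = 1. Strike 1 from x_1, x_2, x_3, x_5.
x_1's domain is down to {4}, so x_1 = 4. Eliminate 4 elsewhere: x_2.
x_3 must be 2 (only option left). Eliminate 2 elsewhere: x_5.
x_5 must be 3 (only option left). Strike 3 from x_2.
x_2 must be 5 (only option left).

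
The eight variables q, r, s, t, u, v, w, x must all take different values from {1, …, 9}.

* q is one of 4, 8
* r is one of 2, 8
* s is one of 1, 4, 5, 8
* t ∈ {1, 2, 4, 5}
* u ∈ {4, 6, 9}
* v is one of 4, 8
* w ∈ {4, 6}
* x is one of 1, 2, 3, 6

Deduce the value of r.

The 8 variables together cover exactly {1, 2, 3, 4, 5, 6, 8, 9} — 8 values for 8 variables — and 3 appears only in x's list, so x = 3.
The 7 still-open variables together cover exactly {1, 2, 4, 5, 6, 8, 9} — 7 values for 7 variables — and 9 appears only in u's list, so u = 9.
Among the 6 still-open variables, 6 fits only w (and all 6 values in {1, 2, 4, 5, 6, 8} must be used), so w = 6.
q and v between them cover only {4, 8} — a naked pair. Remove those values from r, s, t.
So r = 2.

2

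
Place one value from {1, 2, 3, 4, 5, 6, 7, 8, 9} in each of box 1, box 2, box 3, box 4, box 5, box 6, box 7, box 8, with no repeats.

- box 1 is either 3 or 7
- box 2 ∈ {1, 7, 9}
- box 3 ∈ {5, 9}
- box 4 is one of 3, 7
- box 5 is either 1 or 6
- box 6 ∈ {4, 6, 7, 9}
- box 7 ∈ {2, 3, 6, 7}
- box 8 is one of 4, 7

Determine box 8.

4

The 8 variables together cover exactly {1, 2, 3, 4, 5, 6, 7, 9} — 8 values for 8 variables — and 2 appears only in box 7's list, so box 7 = 2.
Among the 7 still-open variables, 5 fits only box 3 (and all 7 values in {1, 3, 4, 5, 6, 7, 9} must be used), so box 3 = 5.
The 2 variables box 1 and box 4 are confined to {3, 7}, which locks those values in; drop them from box 2, box 6, box 8.
So box 8 = 4.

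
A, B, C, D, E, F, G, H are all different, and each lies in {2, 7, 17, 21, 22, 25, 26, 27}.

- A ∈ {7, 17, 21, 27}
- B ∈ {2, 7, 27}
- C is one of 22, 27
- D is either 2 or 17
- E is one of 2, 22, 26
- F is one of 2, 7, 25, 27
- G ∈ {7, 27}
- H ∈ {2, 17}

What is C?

The 8 variables together cover exactly {2, 7, 17, 21, 22, 25, 26, 27} — 8 values for 8 variables — and 21 appears only in A's list, so A = 21.
The 7 still-open variables draw from only 7 values {2, 7, 17, 22, 25, 26, 27}, so each is used; only F can be 25, hence F = 25.
The 6 still-open variables together cover exactly {2, 7, 17, 22, 26, 27} — 6 values for 6 variables — and 26 appears only in E's list, so E = 26.
The 5 still-open variables draw from only 5 values {2, 7, 17, 22, 27}, so each is used; only C can be 22, hence C = 22.

22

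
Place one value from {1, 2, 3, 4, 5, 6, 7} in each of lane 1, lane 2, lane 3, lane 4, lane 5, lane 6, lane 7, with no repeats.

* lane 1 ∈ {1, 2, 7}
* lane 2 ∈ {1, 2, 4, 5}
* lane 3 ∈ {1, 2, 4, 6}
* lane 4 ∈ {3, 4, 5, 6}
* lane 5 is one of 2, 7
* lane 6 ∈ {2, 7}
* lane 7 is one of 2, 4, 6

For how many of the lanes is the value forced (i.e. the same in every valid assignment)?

Among the 7 variables, 3 fits only lane 4 (and all 7 values in {1, 2, 3, 4, 5, 6, 7} must be used), so lane 4 = 3.
The 6 still-open variables draw from only 6 values {1, 2, 4, 5, 6, 7}, so each is used; only lane 2 can be 5, hence lane 2 = 5.
lane 5 and lane 6 between them cover only {2, 7} — a naked pair. Remove those values from lane 1, lane 3, lane 7.
lane 1 must be 1 (only option left). Remove 1 from lane 3.
Determined: lane 1=1, lane 2=5, lane 4=3. The other lanes each still have more than one consistent value. That makes 3.

3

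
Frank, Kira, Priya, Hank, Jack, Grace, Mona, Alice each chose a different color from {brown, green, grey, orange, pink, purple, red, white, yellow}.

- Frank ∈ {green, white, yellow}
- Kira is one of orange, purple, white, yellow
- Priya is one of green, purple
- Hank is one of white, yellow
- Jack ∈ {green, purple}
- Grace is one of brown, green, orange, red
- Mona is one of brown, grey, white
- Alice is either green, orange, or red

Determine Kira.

orange

Among the 8 variables, grey fits only Mona (and all 8 values in {brown, green, grey, orange, purple, red, white, yellow} must be used), so Mona = grey.
The 7 still-open variables together cover exactly {brown, green, orange, purple, red, white, yellow} — 7 values for 7 variables — and brown appears only in Grace's list, so Grace = brown.
The 6 still-open variables together cover exactly {green, orange, purple, red, white, yellow} — 6 values for 6 variables — and red appears only in Alice's list, so Alice = red.
The 5 still-open variables draw from only 5 values {green, orange, purple, white, yellow}, so each is used; only Kira can be orange, hence Kira = orange.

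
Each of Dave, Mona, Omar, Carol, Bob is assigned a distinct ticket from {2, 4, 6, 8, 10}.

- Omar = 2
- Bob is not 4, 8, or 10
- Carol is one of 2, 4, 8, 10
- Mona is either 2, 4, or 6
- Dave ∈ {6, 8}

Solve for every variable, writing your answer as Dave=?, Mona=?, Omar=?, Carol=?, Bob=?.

Omar's domain is down to {2}, so Omar = 2. Remove 2 from Mona, Carol, Bob.
Bob's domain is down to {6}, so Bob = 6. Remove 6 from Dave, Mona.
Dave's domain is down to {8}, so Dave = 8. Eliminate 8 elsewhere: Carol.
Mona's domain is down to {4}, so Mona = 4. Eliminate 4 elsewhere: Carol.
That leaves Carol = 10.

Dave=8, Mona=4, Omar=2, Carol=10, Bob=6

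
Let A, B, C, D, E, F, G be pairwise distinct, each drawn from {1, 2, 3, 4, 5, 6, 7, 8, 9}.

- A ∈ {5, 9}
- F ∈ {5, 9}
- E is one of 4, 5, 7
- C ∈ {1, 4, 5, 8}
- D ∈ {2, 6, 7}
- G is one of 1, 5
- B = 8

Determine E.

7

B has just one choice, so B = 8. So C can't be 8.
A and F between them cover only {5, 9} — a naked pair. Remove those values from C, E, G.
G must be 1 (only option left). So C can't be 1.
That leaves C = 4. Strike 4 from E.
So E = 7.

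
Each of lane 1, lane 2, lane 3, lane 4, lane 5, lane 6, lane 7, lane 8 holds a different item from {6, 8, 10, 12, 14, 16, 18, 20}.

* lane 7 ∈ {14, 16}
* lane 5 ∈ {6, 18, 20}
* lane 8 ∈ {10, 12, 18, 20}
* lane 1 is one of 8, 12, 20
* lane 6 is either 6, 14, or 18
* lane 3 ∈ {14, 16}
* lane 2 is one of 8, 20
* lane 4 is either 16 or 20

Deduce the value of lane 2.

The 8 variables draw from only 8 values {6, 8, 10, 12, 14, 16, 18, 20}, so each is used; only lane 8 can be 10, hence lane 8 = 10.
Among the 7 still-open variables, 12 fits only lane 1 (and all 7 values in {6, 8, 12, 14, 16, 18, 20} must be used), so lane 1 = 12.
Among the 6 still-open variables, 8 fits only lane 2 (and all 6 values in {6, 8, 14, 16, 18, 20} must be used), so lane 2 = 8.

8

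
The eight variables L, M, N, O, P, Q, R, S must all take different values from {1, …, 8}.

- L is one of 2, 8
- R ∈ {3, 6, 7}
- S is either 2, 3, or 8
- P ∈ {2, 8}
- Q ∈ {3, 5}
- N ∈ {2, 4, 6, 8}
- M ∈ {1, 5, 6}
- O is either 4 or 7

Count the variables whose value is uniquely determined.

3

The 8 variables together cover exactly {1, 2, 3, 4, 5, 6, 7, 8} — 8 values for 8 variables — and 1 appears only in M's list, so M = 1.
The 7 still-open variables together cover exactly {2, 3, 4, 5, 6, 7, 8} — 7 values for 7 variables — and 5 appears only in Q's list, so Q = 5.
L and P between them cover only {2, 8} — a naked pair. Remove those values from N, S.
S's domain is down to {3}, so S = 3. So R can't be 3.
Determined: M=1, Q=5, S=3. The other variables each still have more than one consistent value. That makes 3.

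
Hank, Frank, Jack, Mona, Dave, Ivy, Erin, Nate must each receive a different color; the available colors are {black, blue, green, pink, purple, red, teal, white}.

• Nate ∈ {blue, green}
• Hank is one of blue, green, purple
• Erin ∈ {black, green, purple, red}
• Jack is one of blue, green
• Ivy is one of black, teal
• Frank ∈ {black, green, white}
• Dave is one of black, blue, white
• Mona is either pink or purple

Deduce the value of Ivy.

Among the 8 variables, pink fits only Mona (and all 8 values in {black, blue, green, pink, purple, red, teal, white} must be used), so Mona = pink.
Among the 7 still-open variables, red fits only Erin (and all 7 values in {black, blue, green, purple, red, teal, white} must be used), so Erin = red.
Among the 6 still-open variables, purple fits only Hank (and all 6 values in {black, blue, green, purple, teal, white} must be used), so Hank = purple.
The 5 still-open variables draw from only 5 values {black, blue, green, teal, white}, so each is used; only Ivy can be teal, hence Ivy = teal.

teal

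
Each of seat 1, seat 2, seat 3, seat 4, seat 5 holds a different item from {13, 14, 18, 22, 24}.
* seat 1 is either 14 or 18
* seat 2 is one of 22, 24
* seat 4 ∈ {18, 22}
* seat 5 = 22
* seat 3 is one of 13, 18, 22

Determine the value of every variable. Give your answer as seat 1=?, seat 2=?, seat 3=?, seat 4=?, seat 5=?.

seat 1=14, seat 2=24, seat 3=13, seat 4=18, seat 5=22

seat 5 must be 22 (only option left). So seat 2, seat 3, seat 4 can't be 22.
seat 2 must be 24 (only option left).
seat 4 must be 18 (only option left). Remove 18 from seat 1, seat 3.
seat 1 has just one choice, so seat 1 = 14.
seat 3 has just one choice, so seat 3 = 13.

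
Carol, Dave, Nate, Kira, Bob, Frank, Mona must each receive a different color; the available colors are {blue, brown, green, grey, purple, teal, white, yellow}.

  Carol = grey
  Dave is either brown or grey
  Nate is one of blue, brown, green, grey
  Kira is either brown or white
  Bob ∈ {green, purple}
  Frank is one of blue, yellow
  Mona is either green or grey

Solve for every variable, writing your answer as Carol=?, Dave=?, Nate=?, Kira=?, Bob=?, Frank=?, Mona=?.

Carol=grey, Dave=brown, Nate=blue, Kira=white, Bob=purple, Frank=yellow, Mona=green

Carol's domain is down to {grey}, so Carol = grey. So Dave, Nate, Mona can't be grey.
That leaves Dave = brown. So Nate, Kira can't be brown.
Kira must be white (only option left).
That leaves Mona = green. Eliminate green elsewhere: Nate, Bob.
Nate has just one choice, so Nate = blue. So Frank can't be blue.
Bob's domain is down to {purple}, so Bob = purple.
Frank's domain is down to {yellow}, so Frank = yellow.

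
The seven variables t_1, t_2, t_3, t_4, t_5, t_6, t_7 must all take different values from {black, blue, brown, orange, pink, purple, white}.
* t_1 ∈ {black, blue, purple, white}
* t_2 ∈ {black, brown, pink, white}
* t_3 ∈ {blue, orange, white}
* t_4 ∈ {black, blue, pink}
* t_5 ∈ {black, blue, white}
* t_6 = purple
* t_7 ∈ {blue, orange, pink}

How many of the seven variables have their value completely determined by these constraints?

t_6 must be purple (only option left). Eliminate purple elsewhere: t_1.
Among the 6 still-open variables, brown fits only t_2 (and all 6 values in {black, blue, brown, orange, pink, white} must be used), so t_2 = brown.
Determined: t_2=brown, t_6=purple. The other variables each still have more than one consistent value. That makes 2.

2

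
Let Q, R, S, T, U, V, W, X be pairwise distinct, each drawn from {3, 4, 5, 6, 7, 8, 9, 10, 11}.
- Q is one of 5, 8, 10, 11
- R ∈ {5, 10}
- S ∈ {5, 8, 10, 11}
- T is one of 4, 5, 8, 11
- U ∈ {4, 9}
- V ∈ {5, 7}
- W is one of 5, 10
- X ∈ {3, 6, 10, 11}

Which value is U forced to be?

R and W between them cover only {5, 10} — a naked pair. Remove those values from Q, S, T, V, X.
V's domain is down to {7}, so V = 7.
Q and S share exactly the 2 values {8, 11}; by pigeonhole those values go to them, so strike 8, 11 from T, X.
T must be 4 (only option left). Strike 4 from U.
So U = 9.

9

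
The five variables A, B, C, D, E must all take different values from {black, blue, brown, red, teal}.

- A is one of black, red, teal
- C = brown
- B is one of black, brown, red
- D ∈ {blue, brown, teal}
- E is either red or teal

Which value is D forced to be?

C has just one choice, so C = brown. Strike brown from B, D.
The 4 still-open variables together cover exactly {black, blue, red, teal} — 4 values for 4 variables — and blue appears only in D's list, so D = blue.

blue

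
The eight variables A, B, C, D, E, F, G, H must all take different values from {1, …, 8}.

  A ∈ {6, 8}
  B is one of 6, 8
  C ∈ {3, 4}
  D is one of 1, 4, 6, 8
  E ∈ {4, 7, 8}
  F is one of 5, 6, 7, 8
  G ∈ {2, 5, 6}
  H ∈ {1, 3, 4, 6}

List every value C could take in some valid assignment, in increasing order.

The 8 variables draw from only 8 values {1, 2, 3, 4, 5, 6, 7, 8}, so each is used; only G can be 2, hence G = 2.
The 7 still-open variables draw from only 7 values {1, 3, 4, 5, 6, 7, 8}, so each is used; only F can be 5, hence F = 5.
Among the 6 still-open variables, 7 fits only E (and all 6 values in {1, 3, 4, 6, 7, 8} must be used), so E = 7.
A and B between them cover only {6, 8} — a naked pair. Remove those values from D, H.
No further eliminations apply; C can still be any of 3, 4.

3, 4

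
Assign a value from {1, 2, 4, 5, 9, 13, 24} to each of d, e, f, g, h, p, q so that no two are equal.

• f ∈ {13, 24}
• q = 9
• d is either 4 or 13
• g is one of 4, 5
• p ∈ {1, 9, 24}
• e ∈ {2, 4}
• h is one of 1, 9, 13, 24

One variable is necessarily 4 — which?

d

q has just one choice, so q = 9. Strike 9 from h, p.
The 6 still-open variables together cover exactly {1, 2, 4, 5, 13, 24} — 6 values for 6 variables — and 2 appears only in e's list, so e = 2.
The 5 still-open variables together cover exactly {1, 4, 5, 13, 24} — 5 values for 5 variables — and 5 appears only in g's list, so g = 5.
The 4 still-open variables together cover exactly {1, 4, 13, 24} — 4 values for 4 variables — and 4 appears only in d's list, so d = 4.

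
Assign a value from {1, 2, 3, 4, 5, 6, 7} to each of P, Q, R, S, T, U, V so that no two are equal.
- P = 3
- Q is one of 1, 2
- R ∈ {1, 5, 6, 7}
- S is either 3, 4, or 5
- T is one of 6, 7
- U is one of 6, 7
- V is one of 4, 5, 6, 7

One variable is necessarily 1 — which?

R

P must be 3 (only option left). Remove 3 from S.
The 6 still-open variables draw from only 6 values {1, 2, 4, 5, 6, 7}, so each is used; only Q can be 2, hence Q = 2.
The 5 still-open variables draw from only 5 values {1, 4, 5, 6, 7}, so each is used; only R can be 1, hence R = 1.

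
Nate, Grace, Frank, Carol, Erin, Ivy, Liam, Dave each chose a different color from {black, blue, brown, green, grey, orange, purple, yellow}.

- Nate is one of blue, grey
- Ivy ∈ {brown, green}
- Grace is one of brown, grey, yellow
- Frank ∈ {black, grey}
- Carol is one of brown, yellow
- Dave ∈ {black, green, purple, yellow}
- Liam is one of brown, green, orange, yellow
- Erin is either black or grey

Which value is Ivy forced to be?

green

The 8 variables draw from only 8 values {black, blue, brown, green, grey, orange, purple, yellow}, so each is used; only Nate can be blue, hence Nate = blue.
Among the 7 still-open variables, orange fits only Liam (and all 7 values in {black, brown, green, grey, orange, purple, yellow} must be used), so Liam = orange.
The 6 still-open variables together cover exactly {black, brown, green, grey, purple, yellow} — 6 values for 6 variables — and purple appears only in Dave's list, so Dave = purple.
Among the 5 still-open variables, green fits only Ivy (and all 5 values in {black, brown, green, grey, yellow} must be used), so Ivy = green.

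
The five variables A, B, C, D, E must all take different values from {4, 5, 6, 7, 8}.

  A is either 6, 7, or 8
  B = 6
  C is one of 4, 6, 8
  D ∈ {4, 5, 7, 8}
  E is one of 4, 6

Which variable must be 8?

B must be 6 (only option left). Strike 6 from A, C, E.
E's domain is down to {4}, so E = 4. Strike 4 from C, D.
So 8 goes to C.

C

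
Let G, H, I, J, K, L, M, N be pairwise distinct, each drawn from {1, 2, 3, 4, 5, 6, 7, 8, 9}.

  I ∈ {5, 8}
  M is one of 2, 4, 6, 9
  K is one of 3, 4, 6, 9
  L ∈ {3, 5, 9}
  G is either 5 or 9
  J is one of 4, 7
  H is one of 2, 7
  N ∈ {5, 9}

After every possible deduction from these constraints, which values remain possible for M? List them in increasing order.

Among the 8 variables, 8 fits only I (and all 8 values in {2, 3, 4, 5, 6, 7, 8, 9} must be used), so I = 8.
The 2 variables G and N are confined to {5, 9}, which locks those values in; drop them from K, L, M.
L has just one choice, so L = 3. Eliminate 3 elsewhere: K.
No further eliminations apply; M can still be any of 2, 4, 6.

2, 4, 6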